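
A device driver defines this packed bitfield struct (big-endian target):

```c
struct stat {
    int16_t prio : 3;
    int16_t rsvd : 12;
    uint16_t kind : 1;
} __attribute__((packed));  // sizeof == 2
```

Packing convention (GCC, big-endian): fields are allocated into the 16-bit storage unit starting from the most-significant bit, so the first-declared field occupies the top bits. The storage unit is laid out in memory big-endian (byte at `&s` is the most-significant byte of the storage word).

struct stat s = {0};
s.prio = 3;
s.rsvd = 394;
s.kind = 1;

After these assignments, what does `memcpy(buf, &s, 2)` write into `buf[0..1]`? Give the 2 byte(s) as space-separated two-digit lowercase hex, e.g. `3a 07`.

[13+:3] prio=3 & 0x7 = 0x3; word=0x6000
[1+:12] rsvd=394 & 0xfff = 0x18a; word=0x6314
[0+:1] kind=1 & 0x1 = 0x1; word=0x6315
word = 0x6315 → big-endian bytes:
  [0]=0x63  [1]=0x15

63 15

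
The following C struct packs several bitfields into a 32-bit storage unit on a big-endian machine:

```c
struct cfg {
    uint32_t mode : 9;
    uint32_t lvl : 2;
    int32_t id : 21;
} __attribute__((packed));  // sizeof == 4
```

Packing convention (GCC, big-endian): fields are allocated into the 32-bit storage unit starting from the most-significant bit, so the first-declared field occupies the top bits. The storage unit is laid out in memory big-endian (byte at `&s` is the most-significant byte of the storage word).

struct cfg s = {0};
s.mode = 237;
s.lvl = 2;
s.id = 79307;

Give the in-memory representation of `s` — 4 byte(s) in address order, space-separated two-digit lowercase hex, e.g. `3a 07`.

mode (9b) val=237 bits=0xed at bit 23: 0x76800000
lvl (2b) val=2 bits=0x2 at bit 21: 0x76c00000
id (21b) val=79307 bits=0x135cb at bit 0: 0x76c135cb
word = 0x76c135cb → big-endian bytes:
  [0]=0x76  [1]=0xc1  [2]=0x35  [3]=0xcb

76 c1 35 cb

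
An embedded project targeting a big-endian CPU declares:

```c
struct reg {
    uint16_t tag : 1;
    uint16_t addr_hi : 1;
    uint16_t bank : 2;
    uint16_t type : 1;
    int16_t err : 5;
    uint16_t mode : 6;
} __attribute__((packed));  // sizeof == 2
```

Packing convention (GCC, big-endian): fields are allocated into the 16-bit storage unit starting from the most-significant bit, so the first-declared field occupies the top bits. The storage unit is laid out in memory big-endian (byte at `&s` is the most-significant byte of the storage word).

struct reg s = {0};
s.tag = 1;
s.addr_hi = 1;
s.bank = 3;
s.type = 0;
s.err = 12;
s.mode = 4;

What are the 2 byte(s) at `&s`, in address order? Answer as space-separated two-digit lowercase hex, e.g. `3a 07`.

f3 04

tag (1b) val=1 bits=0x1 at bit 15: 0x8000
addr_hi (1b) val=1 bits=0x1 at bit 14: 0xc000
bank (2b) val=3 bits=0x3 at bit 12: 0xf000
type (1b) val=0 bits=0x0 at bit 11: 0xf000
err (5b) val=12 bits=0xc at bit 6: 0xf300
mode (6b) val=4 bits=0x4 at bit 0: 0xf304
word = 0xf304 → big-endian bytes:
  [0]=0xf3  [1]=0x04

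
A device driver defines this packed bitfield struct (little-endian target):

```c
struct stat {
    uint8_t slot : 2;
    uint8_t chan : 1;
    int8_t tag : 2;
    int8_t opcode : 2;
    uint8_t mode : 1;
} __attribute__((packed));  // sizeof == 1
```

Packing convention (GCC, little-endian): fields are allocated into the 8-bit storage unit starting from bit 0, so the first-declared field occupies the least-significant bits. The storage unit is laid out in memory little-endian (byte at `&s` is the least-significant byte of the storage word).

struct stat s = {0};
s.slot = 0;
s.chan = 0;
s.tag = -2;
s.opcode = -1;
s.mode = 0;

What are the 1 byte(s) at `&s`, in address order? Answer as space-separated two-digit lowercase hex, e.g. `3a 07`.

70

slot:2 = 0 → 0x0 << 0 → word 0x00
chan:1 = 0 → 0x0 << 2 → word 0x00
tag:2 = -2 → 0x2 << 3 → word 0x10
opcode:2 = -1 → 0x3 << 5 → word 0x70
mode:1 = 0 → 0x0 << 7 → word 0x70
word = 0x70 → little-endian bytes:
  [0]=0x70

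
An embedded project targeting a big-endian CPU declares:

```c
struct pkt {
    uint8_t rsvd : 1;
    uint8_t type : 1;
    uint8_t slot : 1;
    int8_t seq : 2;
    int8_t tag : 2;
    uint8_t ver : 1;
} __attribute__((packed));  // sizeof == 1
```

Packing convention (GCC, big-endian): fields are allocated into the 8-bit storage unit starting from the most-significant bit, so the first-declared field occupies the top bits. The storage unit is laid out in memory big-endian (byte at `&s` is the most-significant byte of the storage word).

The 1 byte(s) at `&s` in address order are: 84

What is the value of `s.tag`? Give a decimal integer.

-2

[0]=0x84 (big-endian) → word 0x84
rsvd [7+:1] = (word>>7) & 0x1 = 1
type [6+:1] = (word>>6) & 0x1 = 0
slot [5+:1] = (word>>5) & 0x1 = 0
seq [3+:2] = (word>>3) & 0x3 = 0
tag [1+:2] = (word>>1) & 0x3 = 2  ←
ver [0+:1] = (word>>0) & 0x1 = 0
tag signed 2b, MSB=1: 2 - 4 = -2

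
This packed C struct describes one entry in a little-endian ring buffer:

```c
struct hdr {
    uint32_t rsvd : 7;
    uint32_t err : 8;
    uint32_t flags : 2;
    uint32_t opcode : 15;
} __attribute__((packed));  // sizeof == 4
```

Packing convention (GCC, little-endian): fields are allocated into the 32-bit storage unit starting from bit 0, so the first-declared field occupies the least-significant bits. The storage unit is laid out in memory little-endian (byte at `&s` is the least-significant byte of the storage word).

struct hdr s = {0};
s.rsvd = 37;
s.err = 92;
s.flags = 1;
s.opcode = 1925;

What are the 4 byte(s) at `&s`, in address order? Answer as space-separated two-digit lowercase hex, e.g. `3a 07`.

25 ae 0a 0f

rsvd:7 = 37 → 0x25 << 0 → word 0x00000025
err:8 = 92 → 0x5c << 7 → word 0x00002e25
flags:2 = 1 → 0x1 << 15 → word 0x0000ae25
opcode:15 = 1925 → 0x785 << 17 → word 0x0f0aae25
word = 0x0f0aae25 → little-endian bytes:
  [0]=0x25  [1]=0xae  [2]=0x0a  [3]=0x0f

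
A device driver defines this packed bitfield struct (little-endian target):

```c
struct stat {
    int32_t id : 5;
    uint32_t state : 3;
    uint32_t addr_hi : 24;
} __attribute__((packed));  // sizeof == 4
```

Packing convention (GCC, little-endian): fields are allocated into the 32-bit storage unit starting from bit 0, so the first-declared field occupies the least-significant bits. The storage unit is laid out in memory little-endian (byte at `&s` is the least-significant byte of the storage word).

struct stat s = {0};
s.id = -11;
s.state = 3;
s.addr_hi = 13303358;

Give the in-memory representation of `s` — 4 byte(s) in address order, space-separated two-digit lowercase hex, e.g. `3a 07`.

[0+:5] id=-11 & 0x1f = 0x15; word=0x00000015
[5+:3] state=3 & 0x7 = 0x3; word=0x00000075
[8+:24] addr_hi=13303358 & 0xffffff = 0xcafe3e; word=0xcafe3e75
word = 0xcafe3e75 → little-endian bytes:
  [0]=0x75  [1]=0x3e  [2]=0xfe  [3]=0xca

75 3e fe ca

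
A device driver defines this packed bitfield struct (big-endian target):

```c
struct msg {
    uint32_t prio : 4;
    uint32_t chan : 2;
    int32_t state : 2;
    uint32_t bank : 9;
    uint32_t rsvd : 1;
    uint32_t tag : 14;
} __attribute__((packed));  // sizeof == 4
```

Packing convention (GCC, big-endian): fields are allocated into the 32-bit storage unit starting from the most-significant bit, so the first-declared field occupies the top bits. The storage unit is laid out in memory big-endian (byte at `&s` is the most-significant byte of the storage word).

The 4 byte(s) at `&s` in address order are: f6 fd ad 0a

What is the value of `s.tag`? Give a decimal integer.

[0]=0xf6 [1]=0xfd [2]=0xad [3]=0x0a (big-endian) → word 0xf6fdad0a
prio:4 @ bit 28 → (0xf6fdad0a>>28)&0xf = 0xf
chan:2 @ bit 26 → (0xf6fdad0a>>26)&0x3 = 0x1
state:2 @ bit 24 → (0xf6fdad0a>>24)&0x3 = 0x2
bank:9 @ bit 15 → (0xf6fdad0a>>15)&0x1ff = 0x1fb
rsvd:1 @ bit 14 → (0xf6fdad0a>>14)&0x1 = 0x0
tag:14 @ bit 0 → (0xf6fdad0a>>0)&0x3fff = 0x2d0a  ←

11530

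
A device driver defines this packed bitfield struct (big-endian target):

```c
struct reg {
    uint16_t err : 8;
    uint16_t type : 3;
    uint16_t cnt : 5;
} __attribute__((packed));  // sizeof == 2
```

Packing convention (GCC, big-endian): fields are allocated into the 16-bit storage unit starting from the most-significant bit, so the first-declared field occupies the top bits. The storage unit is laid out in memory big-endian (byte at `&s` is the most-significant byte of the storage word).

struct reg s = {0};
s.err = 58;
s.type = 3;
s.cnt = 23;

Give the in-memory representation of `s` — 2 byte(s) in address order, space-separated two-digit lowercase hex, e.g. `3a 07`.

3a 77

err:8 = 58 → 0x3a << 8 → word 0x3a00
type:3 = 3 → 0x3 << 5 → word 0x3a60
cnt:5 = 23 → 0x17 << 0 → word 0x3a77
word = 0x3a77 → big-endian bytes:
  [0]=0x3a  [1]=0x77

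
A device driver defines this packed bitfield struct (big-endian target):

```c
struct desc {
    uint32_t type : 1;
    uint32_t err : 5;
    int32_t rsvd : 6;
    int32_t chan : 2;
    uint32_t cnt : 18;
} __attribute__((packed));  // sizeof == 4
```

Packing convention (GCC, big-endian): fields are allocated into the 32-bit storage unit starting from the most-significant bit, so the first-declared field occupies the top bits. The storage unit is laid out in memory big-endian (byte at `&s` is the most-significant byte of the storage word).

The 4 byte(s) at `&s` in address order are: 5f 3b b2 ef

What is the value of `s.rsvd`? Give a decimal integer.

[0]=0x5f [1]=0x3b [2]=0xb2 [3]=0xef (big-endian) → word 0x5f3bb2ef
type:1 @ bit 31 → (0x5f3bb2ef>>31)&0x1 = 0x0
err:5 @ bit 26 → (0x5f3bb2ef>>26)&0x1f = 0x17
rsvd:6 @ bit 20 → (0x5f3bb2ef>>20)&0x3f = 0x33  ←
chan:2 @ bit 18 → (0x5f3bb2ef>>18)&0x3 = 0x2
cnt:18 @ bit 0 → (0x5f3bb2ef>>0)&0x3ffff = 0x3b2ef
rsvd signed 6b, MSB=1: 51 - 64 = -13

-13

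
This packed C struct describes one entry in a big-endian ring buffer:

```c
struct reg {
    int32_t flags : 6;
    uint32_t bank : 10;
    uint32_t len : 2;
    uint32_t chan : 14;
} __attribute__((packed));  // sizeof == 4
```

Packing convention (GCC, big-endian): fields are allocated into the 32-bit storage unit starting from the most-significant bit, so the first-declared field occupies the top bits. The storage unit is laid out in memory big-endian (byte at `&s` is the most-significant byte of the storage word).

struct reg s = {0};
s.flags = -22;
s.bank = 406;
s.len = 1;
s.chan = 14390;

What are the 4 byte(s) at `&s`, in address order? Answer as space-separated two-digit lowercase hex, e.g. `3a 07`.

flags:6 = -22 → 0x2a << 26 → word 0xa8000000
bank:10 = 406 → 0x196 << 16 → word 0xa9960000
len:2 = 1 → 0x1 << 14 → word 0xa9964000
chan:14 = 14390 → 0x3836 << 0 → word 0xa9967836
word = 0xa9967836 → big-endian bytes:
  [0]=0xa9  [1]=0x96  [2]=0x78  [3]=0x36

a9 96 78 36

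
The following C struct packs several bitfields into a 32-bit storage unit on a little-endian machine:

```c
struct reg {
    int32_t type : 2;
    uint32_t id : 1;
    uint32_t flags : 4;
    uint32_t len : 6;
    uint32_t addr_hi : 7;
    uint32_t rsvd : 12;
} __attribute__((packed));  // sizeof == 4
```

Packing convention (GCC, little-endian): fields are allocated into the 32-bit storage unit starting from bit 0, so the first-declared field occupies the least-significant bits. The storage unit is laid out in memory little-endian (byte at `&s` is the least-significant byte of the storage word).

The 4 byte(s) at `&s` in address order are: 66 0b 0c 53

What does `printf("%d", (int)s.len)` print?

[0]=0x66 [1]=0x0b [2]=0x0c [3]=0x53 (little-endian) → word 0x530c0b66
type [0+:2] = (word>>0) & 0x3 = 2
id [2+:1] = (word>>2) & 0x1 = 1
flags [3+:4] = (word>>3) & 0xf = 12
len [7+:6] = (word>>7) & 0x3f = 22  ←
addr_hi [13+:7] = (word>>13) & 0x7f = 96
rsvd [20+:12] = (word>>20) & 0xfff = 1328

22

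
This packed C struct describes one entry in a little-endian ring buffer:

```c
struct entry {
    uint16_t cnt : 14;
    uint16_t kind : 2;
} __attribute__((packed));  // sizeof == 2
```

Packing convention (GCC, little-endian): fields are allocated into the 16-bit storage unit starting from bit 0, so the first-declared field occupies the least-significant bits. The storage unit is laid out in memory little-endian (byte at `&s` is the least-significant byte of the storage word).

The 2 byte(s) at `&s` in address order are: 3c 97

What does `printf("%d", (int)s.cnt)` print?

[0]=0x3c [1]=0x97 (little-endian) → word 0x973c
cnt:14 @ bit 0 → (0x973c>>0)&0x3fff = 0x173c  ←
kind:2 @ bit 14 → (0x973c>>14)&0x3 = 0x2

5948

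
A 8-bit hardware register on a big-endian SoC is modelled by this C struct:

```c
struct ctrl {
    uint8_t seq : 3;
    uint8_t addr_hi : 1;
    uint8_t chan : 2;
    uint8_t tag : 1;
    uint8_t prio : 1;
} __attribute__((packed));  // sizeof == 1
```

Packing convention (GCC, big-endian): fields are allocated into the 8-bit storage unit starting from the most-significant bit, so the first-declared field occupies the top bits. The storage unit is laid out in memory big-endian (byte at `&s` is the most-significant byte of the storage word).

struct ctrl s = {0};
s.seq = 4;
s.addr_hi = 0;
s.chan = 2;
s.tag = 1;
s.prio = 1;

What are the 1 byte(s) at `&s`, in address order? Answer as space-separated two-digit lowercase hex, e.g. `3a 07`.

8b

seq (3b) val=4 bits=0x4 at bit 5: 0x80
addr_hi (1b) val=0 bits=0x0 at bit 4: 0x80
chan (2b) val=2 bits=0x2 at bit 2: 0x88
tag (1b) val=1 bits=0x1 at bit 1: 0x8a
prio (1b) val=1 bits=0x1 at bit 0: 0x8b
word = 0x8b → big-endian bytes:
  [0]=0x8b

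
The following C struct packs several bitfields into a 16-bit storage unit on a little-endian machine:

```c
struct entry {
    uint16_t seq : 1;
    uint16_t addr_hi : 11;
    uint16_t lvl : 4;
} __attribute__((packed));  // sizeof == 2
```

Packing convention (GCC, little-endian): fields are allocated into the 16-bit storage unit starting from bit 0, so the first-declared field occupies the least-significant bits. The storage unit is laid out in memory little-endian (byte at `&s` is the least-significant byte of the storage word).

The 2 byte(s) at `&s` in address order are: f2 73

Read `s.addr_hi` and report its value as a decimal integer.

505

[0]=0xf2 [1]=0x73 (little-endian) → word 0x73f2
seq:1 @ bit 0 → (0x73f2>>0)&0x1 = 0x0
addr_hi:11 @ bit 1 → (0x73f2>>1)&0x7ff = 0x1f9  ←
lvl:4 @ bit 12 → (0x73f2>>12)&0xf = 0x7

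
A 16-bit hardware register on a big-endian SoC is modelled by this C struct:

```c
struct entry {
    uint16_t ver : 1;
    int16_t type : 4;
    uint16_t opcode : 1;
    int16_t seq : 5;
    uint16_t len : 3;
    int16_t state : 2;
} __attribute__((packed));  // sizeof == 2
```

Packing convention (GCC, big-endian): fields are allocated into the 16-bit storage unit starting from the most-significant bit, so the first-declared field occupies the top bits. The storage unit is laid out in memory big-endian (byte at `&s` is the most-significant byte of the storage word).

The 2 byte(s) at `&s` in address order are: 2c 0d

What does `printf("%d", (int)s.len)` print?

3

[0]=0x2c [1]=0x0d (big-endian) → word 0x2c0d
ver [15+:1] = (word>>15) & 0x1 = 0
type [11+:4] = (word>>11) & 0xf = 5
opcode [10+:1] = (word>>10) & 0x1 = 1
seq [5+:5] = (word>>5) & 0x1f = 0
len [2+:3] = (word>>2) & 0x7 = 3  ←
state [0+:2] = (word>>0) & 0x3 = 1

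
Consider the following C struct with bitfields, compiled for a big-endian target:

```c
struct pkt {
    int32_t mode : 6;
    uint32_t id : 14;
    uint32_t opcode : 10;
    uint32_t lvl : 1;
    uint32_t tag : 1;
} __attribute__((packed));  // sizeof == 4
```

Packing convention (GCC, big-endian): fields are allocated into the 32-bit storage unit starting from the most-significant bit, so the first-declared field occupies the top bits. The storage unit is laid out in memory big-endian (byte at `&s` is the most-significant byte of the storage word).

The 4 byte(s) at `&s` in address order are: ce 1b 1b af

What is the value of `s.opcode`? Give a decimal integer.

747

[0]=0xce [1]=0x1b [2]=0x1b [3]=0xaf (big-endian) → word 0xce1b1baf
mode:6 @ bit 26 → (0xce1b1baf>>26)&0x3f = 0x33
id:14 @ bit 12 → (0xce1b1baf>>12)&0x3fff = 0x21b1
opcode:10 @ bit 2 → (0xce1b1baf>>2)&0x3ff = 0x2eb  ←
lvl:1 @ bit 1 → (0xce1b1baf>>1)&0x1 = 0x1
tag:1 @ bit 0 → (0xce1b1baf>>0)&0x1 = 0x1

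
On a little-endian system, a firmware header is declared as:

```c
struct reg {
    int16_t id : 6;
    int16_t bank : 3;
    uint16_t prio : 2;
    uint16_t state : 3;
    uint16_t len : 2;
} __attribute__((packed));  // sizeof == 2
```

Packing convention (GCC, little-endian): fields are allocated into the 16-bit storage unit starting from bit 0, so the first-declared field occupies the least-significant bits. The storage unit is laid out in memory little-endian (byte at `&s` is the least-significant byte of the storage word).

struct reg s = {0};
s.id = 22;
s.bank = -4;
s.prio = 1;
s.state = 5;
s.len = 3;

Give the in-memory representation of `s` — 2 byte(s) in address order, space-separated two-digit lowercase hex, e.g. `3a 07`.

16 eb

id (6b) val=22 bits=0x16 at bit 0: 0x0016
bank (3b) val=-4 bits=0x4 at bit 6: 0x0116
prio (2b) val=1 bits=0x1 at bit 9: 0x0316
state (3b) val=5 bits=0x5 at bit 11: 0x2b16
len (2b) val=3 bits=0x3 at bit 14: 0xeb16
word = 0xeb16 → little-endian bytes:
  [0]=0x16  [1]=0xeb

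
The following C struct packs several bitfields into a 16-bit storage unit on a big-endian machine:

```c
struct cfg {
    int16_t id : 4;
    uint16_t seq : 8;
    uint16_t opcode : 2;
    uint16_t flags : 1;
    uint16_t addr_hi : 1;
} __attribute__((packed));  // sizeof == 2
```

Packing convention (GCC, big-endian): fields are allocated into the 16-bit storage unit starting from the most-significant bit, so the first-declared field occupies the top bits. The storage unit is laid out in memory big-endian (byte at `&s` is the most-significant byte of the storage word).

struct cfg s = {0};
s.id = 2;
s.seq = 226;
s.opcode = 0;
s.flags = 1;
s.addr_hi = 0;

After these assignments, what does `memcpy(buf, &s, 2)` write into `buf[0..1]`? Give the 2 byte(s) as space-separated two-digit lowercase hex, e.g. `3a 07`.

[12+:4] id=2 & 0xf = 0x2; word=0x2000
[4+:8] seq=226 & 0xff = 0xe2; word=0x2e20
[2+:2] opcode=0 & 0x3 = 0x0; word=0x2e20
[1+:1] flags=1 & 0x1 = 0x1; word=0x2e22
[0+:1] addr_hi=0 & 0x1 = 0x0; word=0x2e22
word = 0x2e22 → big-endian bytes:
  [0]=0x2e  [1]=0x22

2e 22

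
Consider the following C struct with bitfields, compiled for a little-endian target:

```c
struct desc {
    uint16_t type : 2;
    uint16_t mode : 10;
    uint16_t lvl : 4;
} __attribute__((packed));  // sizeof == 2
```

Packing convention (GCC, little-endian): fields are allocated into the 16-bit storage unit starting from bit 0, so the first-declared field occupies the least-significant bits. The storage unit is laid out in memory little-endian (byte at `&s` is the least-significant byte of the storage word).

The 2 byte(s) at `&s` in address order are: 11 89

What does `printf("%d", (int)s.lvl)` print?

8

[0]=0x11 [1]=0x89 (little-endian) → word 0x8911
type:2 @ bit 0 → (0x8911>>0)&0x3 = 0x1
mode:10 @ bit 2 → (0x8911>>2)&0x3ff = 0x244
lvl:4 @ bit 12 → (0x8911>>12)&0xf = 0x8  ←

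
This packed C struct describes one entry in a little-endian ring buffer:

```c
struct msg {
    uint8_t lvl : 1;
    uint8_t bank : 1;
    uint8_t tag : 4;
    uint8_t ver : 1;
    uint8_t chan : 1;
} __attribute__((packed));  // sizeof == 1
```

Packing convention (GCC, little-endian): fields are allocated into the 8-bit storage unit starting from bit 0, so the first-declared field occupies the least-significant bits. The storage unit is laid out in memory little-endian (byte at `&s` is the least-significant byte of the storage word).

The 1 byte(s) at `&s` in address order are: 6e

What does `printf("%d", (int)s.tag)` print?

11

[0]=0x6e (little-endian) → word 0x6e
lvl:1 @ bit 0 → (0x6e>>0)&0x1 = 0x0
bank:1 @ bit 1 → (0x6e>>1)&0x1 = 0x1
tag:4 @ bit 2 → (0x6e>>2)&0xf = 0xb  ←
ver:1 @ bit 6 → (0x6e>>6)&0x1 = 0x1
chan:1 @ bit 7 → (0x6e>>7)&0x1 = 0x0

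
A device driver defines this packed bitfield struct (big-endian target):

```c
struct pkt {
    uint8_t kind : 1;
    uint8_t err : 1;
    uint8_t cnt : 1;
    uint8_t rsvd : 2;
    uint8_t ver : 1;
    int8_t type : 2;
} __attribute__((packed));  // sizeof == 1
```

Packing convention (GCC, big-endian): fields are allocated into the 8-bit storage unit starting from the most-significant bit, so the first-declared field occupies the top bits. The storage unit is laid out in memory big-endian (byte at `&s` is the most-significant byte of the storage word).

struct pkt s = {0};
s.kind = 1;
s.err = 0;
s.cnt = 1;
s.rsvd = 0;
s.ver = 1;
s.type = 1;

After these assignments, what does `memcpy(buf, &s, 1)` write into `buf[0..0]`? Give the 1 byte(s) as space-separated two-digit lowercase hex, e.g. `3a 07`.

kind:1 = 1 → 0x1 << 7 → word 0x80
err:1 = 0 → 0x0 << 6 → word 0x80
cnt:1 = 1 → 0x1 << 5 → word 0xa0
rsvd:2 = 0 → 0x0 << 3 → word 0xa0
ver:1 = 1 → 0x1 << 2 → word 0xa4
type:2 = 1 → 0x1 << 0 → word 0xa5
word = 0xa5 → big-endian bytes:
  [0]=0xa5

a5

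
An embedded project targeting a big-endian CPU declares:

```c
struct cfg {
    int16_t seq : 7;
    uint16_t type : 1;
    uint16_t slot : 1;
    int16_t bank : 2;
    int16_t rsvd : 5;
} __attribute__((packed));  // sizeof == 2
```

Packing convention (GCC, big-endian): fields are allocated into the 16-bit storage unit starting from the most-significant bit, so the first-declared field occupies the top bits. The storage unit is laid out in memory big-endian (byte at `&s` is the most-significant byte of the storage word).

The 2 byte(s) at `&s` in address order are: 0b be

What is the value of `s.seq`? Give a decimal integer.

[0]=0x0b [1]=0xbe (big-endian) → word 0x0bbe
seq [9+:7] = (word>>9) & 0x7f = 5  ←
type [8+:1] = (word>>8) & 0x1 = 1
slot [7+:1] = (word>>7) & 0x1 = 1
bank [5+:2] = (word>>5) & 0x3 = 1
rsvd [0+:5] = (word>>0) & 0x1f = 30
seq signed 7b, MSB=0: value = 5

5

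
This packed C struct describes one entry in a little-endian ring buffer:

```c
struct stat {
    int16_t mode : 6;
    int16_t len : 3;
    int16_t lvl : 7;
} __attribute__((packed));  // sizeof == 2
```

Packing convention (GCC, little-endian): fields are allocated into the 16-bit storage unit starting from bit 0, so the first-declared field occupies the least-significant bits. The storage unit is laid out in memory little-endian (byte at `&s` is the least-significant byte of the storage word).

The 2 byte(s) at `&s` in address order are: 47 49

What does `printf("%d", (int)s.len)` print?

[0]=0x47 [1]=0x49 (little-endian) → word 0x4947
mode:6 @ bit 0 → (0x4947>>0)&0x3f = 0x7
len:3 @ bit 6 → (0x4947>>6)&0x7 = 0x5  ←
lvl:7 @ bit 9 → (0x4947>>9)&0x7f = 0x24
len signed 3b, MSB=1: 5 - 8 = -3

-3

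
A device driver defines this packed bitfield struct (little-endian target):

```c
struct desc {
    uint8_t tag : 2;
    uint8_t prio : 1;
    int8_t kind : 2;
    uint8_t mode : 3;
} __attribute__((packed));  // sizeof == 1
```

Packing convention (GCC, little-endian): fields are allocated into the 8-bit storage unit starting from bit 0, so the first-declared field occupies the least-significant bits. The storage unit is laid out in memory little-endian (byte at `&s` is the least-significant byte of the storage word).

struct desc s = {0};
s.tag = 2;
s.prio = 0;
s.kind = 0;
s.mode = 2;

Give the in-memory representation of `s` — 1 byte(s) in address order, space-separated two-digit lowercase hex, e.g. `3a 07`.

42

[0+:2] tag=2 & 0x3 = 0x2; word=0x02
[2+:1] prio=0 & 0x1 = 0x0; word=0x02
[3+:2] kind=0 & 0x3 = 0x0; word=0x02
[5+:3] mode=2 & 0x7 = 0x2; word=0x42
word = 0x42 → little-endian bytes:
  [0]=0x42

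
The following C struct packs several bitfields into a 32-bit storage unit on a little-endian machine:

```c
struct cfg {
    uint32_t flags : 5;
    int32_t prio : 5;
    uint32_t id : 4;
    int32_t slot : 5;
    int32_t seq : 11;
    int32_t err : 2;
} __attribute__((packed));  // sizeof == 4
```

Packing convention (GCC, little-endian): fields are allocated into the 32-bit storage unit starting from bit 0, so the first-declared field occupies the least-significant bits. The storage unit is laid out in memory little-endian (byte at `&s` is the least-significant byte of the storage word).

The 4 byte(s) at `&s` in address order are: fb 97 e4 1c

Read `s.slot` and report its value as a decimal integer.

-14

[0]=0xfb [1]=0x97 [2]=0xe4 [3]=0x1c (little-endian) → word 0x1ce497fb
flags:5 @ bit 0 → (0x1ce497fb>>0)&0x1f = 0x1b
prio:5 @ bit 5 → (0x1ce497fb>>5)&0x1f = 0x1f
id:4 @ bit 10 → (0x1ce497fb>>10)&0xf = 0x5
slot:5 @ bit 14 → (0x1ce497fb>>14)&0x1f = 0x12  ←
seq:11 @ bit 19 → (0x1ce497fb>>19)&0x7ff = 0x39c
err:2 @ bit 30 → (0x1ce497fb>>30)&0x3 = 0x0
slot signed 5b, MSB=1: 18 - 32 = -14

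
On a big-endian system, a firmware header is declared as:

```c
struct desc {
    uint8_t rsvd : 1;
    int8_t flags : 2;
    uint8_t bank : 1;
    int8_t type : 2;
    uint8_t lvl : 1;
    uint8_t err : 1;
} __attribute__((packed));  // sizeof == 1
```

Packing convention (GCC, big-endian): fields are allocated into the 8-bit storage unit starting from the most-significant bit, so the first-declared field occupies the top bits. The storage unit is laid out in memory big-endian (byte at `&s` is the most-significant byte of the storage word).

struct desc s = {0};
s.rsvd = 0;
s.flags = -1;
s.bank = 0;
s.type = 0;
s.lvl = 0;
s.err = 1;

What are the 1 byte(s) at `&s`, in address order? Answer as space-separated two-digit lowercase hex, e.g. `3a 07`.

rsvd:1 = 0 → 0x0 << 7 → word 0x00
flags:2 = -1 → 0x3 << 5 → word 0x60
bank:1 = 0 → 0x0 << 4 → word 0x60
type:2 = 0 → 0x0 << 2 → word 0x60
lvl:1 = 0 → 0x0 << 1 → word 0x60
err:1 = 1 → 0x1 << 0 → word 0x61
word = 0x61 → big-endian bytes:
  [0]=0x61

61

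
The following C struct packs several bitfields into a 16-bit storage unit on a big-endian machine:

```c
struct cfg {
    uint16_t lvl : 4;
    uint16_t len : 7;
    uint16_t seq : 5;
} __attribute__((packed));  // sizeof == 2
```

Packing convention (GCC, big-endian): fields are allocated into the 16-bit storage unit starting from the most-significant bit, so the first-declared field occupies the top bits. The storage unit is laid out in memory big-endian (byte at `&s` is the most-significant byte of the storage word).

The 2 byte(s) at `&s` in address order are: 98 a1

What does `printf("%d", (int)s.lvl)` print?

9

[0]=0x98 [1]=0xa1 (big-endian) → word 0x98a1
lvl:4 @ bit 12 → (0x98a1>>12)&0xf = 0x9  ←
len:7 @ bit 5 → (0x98a1>>5)&0x7f = 0x45
seq:5 @ bit 0 → (0x98a1>>0)&0x1f = 0x1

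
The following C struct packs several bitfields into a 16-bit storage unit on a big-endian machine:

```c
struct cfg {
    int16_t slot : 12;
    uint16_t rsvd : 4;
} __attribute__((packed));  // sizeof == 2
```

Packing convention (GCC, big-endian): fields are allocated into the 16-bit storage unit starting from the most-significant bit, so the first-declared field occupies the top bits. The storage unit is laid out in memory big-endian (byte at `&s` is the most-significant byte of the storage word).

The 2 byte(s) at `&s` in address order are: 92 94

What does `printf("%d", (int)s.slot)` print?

[0]=0x92 [1]=0x94 (big-endian) → word 0x9294
slot [4+:12] = (word>>4) & 0xfff = 2345  ←
rsvd [0+:4] = (word>>0) & 0xf = 4
slot signed 12b, MSB=1: 2345 - 4096 = -1751

-1751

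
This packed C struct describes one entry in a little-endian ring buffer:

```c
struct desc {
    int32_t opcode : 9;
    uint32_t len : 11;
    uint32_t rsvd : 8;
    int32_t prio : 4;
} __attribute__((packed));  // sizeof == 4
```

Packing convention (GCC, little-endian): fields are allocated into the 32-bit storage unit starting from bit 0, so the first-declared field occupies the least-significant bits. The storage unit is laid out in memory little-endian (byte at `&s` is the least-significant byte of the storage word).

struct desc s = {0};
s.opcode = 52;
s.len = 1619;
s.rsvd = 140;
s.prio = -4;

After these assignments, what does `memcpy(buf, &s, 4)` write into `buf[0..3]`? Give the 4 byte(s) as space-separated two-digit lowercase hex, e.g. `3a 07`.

opcode (9b) val=52 bits=0x34 at bit 0: 0x00000034
len (11b) val=1619 bits=0x653 at bit 9: 0x000ca634
rsvd (8b) val=140 bits=0x8c at bit 20: 0x08cca634
prio (4b) val=-4 bits=0xc at bit 28: 0xc8cca634
word = 0xc8cca634 → little-endian bytes:
  [0]=0x34  [1]=0xa6  [2]=0xcc  [3]=0xc8

34 a6 cc c8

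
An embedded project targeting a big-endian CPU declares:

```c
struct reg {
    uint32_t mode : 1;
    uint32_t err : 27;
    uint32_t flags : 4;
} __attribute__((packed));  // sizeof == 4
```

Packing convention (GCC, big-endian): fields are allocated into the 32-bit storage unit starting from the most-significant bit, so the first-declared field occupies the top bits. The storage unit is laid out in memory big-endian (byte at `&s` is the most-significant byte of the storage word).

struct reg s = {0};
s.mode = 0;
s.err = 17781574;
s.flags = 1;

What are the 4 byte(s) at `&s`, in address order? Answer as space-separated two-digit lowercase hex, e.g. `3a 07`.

10 f5 34 61

mode (1b) val=0 bits=0x0 at bit 31: 0x00000000
err (27b) val=17781574 bits=0x10f5346 at bit 4: 0x10f53460
flags (4b) val=1 bits=0x1 at bit 0: 0x10f53461
word = 0x10f53461 → big-endian bytes:
  [0]=0x10  [1]=0xf5  [2]=0x34  [3]=0x61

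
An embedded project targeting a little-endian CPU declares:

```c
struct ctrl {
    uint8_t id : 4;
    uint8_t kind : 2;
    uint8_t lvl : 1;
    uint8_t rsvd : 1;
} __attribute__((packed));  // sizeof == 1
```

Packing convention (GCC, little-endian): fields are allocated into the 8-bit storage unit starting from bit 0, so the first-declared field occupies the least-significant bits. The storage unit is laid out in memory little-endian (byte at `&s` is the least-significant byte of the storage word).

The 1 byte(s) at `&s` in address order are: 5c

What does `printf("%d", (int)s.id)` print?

[0]=0x5c (little-endian) → word 0x5c
id:4 @ bit 0 → (0x5c>>0)&0xf = 0xc  ←
kind:2 @ bit 4 → (0x5c>>4)&0x3 = 0x1
lvl:1 @ bit 6 → (0x5c>>6)&0x1 = 0x1
rsvd:1 @ bit 7 → (0x5c>>7)&0x1 = 0x0

12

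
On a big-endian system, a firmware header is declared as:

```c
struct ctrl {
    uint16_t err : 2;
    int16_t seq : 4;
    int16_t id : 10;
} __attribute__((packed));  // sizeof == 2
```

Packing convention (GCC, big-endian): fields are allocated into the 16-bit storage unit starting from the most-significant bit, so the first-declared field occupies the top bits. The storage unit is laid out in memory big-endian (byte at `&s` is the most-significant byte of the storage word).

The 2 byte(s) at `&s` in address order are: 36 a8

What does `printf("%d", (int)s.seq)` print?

[0]=0x36 [1]=0xa8 (big-endian) → word 0x36a8
err:2 @ bit 14 → (0x36a8>>14)&0x3 = 0x0
seq:4 @ bit 10 → (0x36a8>>10)&0xf = 0xd  ←
id:10 @ bit 0 → (0x36a8>>0)&0x3ff = 0x2a8
seq signed 4b, MSB=1: 13 - 16 = -3

-3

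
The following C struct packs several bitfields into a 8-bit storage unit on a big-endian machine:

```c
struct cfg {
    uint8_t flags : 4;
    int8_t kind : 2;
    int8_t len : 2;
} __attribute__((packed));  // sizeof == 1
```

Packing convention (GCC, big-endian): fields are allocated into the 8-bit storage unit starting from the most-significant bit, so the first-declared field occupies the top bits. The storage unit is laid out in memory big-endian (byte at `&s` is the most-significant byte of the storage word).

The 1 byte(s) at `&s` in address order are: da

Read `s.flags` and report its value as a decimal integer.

[0]=0xda (big-endian) → word 0xda
flags [4+:4] = (word>>4) & 0xf = 13  ←
kind [2+:2] = (word>>2) & 0x3 = 2
len [0+:2] = (word>>0) & 0x3 = 2

13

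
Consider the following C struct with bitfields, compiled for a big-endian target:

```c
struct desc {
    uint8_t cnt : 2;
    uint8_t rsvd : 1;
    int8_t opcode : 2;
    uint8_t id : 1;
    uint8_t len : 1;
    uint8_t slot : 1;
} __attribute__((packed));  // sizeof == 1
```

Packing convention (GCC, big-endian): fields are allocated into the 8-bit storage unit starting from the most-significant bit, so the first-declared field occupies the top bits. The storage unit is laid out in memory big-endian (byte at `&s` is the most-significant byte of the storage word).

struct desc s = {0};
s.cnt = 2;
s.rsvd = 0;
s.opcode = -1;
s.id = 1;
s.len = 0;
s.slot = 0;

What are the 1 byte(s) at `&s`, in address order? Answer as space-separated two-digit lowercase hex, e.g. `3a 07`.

[6+:2] cnt=2 & 0x3 = 0x2; word=0x80
[5+:1] rsvd=0 & 0x1 = 0x0; word=0x80
[3+:2] opcode=-1 & 0x3 = 0x3; word=0x98
[2+:1] id=1 & 0x1 = 0x1; word=0x9c
[1+:1] len=0 & 0x1 = 0x0; word=0x9c
[0+:1] slot=0 & 0x1 = 0x0; word=0x9c
word = 0x9c → big-endian bytes:
  [0]=0x9c

9c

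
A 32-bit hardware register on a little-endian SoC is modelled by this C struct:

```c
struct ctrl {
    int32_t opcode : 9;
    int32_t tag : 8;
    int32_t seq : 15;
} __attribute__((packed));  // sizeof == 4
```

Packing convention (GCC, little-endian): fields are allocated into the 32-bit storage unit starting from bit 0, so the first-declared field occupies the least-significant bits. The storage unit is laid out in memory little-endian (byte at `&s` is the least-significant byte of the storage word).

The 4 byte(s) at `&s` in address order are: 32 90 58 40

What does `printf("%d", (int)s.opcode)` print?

50

[0]=0x32 [1]=0x90 [2]=0x58 [3]=0x40 (little-endian) → word 0x40589032
opcode:9 @ bit 0 → (0x40589032>>0)&0x1ff = 0x32  ←
tag:8 @ bit 9 → (0x40589032>>9)&0xff = 0x48
seq:15 @ bit 17 → (0x40589032>>17)&0x7fff = 0x202c
opcode signed 9b, MSB=0: value = 50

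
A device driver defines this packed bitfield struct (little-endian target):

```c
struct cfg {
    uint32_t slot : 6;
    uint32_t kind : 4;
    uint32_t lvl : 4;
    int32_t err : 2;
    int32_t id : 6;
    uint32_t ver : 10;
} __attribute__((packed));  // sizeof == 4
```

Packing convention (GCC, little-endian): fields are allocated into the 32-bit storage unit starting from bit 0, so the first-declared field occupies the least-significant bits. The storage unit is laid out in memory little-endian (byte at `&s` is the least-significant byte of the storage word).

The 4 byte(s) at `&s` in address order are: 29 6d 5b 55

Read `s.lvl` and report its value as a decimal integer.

11

[0]=0x29 [1]=0x6d [2]=0x5b [3]=0x55 (little-endian) → word 0x555b6d29
slot:6 @ bit 0 → (0x555b6d29>>0)&0x3f = 0x29
kind:4 @ bit 6 → (0x555b6d29>>6)&0xf = 0x4
lvl:4 @ bit 10 → (0x555b6d29>>10)&0xf = 0xb  ←
err:2 @ bit 14 → (0x555b6d29>>14)&0x3 = 0x1
id:6 @ bit 16 → (0x555b6d29>>16)&0x3f = 0x1b
ver:10 @ bit 22 → (0x555b6d29>>22)&0x3ff = 0x155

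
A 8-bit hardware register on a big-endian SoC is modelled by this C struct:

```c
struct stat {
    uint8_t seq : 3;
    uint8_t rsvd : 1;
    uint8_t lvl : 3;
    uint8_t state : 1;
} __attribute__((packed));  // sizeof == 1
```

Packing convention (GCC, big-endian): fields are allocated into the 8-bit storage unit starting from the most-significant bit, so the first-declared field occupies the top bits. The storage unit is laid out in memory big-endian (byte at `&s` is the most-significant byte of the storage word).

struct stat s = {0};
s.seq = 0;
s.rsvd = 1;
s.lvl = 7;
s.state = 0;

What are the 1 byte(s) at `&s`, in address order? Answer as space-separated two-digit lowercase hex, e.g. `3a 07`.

1e

seq:3 = 0 → 0x0 << 5 → word 0x00
rsvd:1 = 1 → 0x1 << 4 → word 0x10
lvl:3 = 7 → 0x7 << 1 → word 0x1e
state:1 = 0 → 0x0 << 0 → word 0x1e
word = 0x1e → big-endian bytes:
  [0]=0x1e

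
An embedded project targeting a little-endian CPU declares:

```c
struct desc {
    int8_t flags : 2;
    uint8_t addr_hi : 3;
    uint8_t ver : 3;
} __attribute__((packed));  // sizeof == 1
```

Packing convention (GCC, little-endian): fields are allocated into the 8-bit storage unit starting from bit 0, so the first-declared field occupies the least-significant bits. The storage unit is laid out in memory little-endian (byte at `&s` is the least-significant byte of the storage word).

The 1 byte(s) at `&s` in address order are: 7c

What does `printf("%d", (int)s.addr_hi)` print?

7

[0]=0x7c (little-endian) → word 0x7c
flags:2 @ bit 0 → (0x7c>>0)&0x3 = 0x0
addr_hi:3 @ bit 2 → (0x7c>>2)&0x7 = 0x7  ←
ver:3 @ bit 5 → (0x7c>>5)&0x7 = 0x3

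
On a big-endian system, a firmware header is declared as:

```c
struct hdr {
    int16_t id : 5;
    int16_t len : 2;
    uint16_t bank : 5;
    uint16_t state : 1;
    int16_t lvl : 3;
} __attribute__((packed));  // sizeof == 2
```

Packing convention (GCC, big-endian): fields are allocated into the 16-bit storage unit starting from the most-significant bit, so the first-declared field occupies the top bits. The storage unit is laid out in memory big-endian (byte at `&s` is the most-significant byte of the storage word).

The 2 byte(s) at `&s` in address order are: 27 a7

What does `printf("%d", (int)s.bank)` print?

26

[0]=0x27 [1]=0xa7 (big-endian) → word 0x27a7
id:5 @ bit 11 → (0x27a7>>11)&0x1f = 0x4
len:2 @ bit 9 → (0x27a7>>9)&0x3 = 0x3
bank:5 @ bit 4 → (0x27a7>>4)&0x1f = 0x1a  ←
state:1 @ bit 3 → (0x27a7>>3)&0x1 = 0x0
lvl:3 @ bit 0 → (0x27a7>>0)&0x7 = 0x7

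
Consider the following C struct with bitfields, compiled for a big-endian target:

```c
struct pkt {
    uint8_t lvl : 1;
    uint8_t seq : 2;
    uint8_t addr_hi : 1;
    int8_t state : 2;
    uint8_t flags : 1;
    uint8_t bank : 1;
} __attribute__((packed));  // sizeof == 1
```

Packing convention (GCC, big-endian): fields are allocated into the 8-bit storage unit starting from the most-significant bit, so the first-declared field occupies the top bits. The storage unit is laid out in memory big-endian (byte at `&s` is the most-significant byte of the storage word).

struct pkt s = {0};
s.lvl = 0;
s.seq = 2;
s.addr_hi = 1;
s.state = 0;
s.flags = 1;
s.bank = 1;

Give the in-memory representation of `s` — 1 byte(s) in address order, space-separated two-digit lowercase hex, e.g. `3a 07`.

53

lvl (1b) val=0 bits=0x0 at bit 7: 0x00
seq (2b) val=2 bits=0x2 at bit 5: 0x40
addr_hi (1b) val=1 bits=0x1 at bit 4: 0x50
state (2b) val=0 bits=0x0 at bit 2: 0x50
flags (1b) val=1 bits=0x1 at bit 1: 0x52
bank (1b) val=1 bits=0x1 at bit 0: 0x53
word = 0x53 → big-endian bytes:
  [0]=0x53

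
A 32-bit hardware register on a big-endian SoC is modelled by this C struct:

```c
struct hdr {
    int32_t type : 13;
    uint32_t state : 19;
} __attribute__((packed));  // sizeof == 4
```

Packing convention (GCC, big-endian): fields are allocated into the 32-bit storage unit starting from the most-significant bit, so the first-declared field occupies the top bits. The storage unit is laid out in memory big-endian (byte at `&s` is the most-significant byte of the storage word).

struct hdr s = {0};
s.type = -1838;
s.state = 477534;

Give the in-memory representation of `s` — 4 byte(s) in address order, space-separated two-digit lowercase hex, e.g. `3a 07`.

c6 97 49 5e

type (13b) val=-1838 bits=0x18d2 at bit 19: 0xc6900000
state (19b) val=477534 bits=0x7495e at bit 0: 0xc697495e
word = 0xc697495e → big-endian bytes:
  [0]=0xc6  [1]=0x97  [2]=0x49  [3]=0x5e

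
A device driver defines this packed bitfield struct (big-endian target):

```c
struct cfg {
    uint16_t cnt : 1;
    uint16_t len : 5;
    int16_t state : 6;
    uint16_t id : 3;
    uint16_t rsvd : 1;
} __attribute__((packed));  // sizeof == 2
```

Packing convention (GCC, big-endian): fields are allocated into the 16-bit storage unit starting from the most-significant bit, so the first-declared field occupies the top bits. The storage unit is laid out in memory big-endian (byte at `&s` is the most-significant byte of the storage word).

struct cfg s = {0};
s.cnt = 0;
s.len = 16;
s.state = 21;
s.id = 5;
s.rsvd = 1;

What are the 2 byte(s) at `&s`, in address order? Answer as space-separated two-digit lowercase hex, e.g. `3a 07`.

41 5b

cnt:1 = 0 → 0x0 << 15 → word 0x0000
len:5 = 16 → 0x10 << 10 → word 0x4000
state:6 = 21 → 0x15 << 4 → word 0x4150
id:3 = 5 → 0x5 << 1 → word 0x415a
rsvd:1 = 1 → 0x1 << 0 → word 0x415b
word = 0x415b → big-endian bytes:
  [0]=0x41  [1]=0x5b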